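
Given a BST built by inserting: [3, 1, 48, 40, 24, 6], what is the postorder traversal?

Tree insertion order: [3, 1, 48, 40, 24, 6]
Tree (level-order array): [3, 1, 48, None, None, 40, None, 24, None, 6]
Postorder traversal: [1, 6, 24, 40, 48, 3]


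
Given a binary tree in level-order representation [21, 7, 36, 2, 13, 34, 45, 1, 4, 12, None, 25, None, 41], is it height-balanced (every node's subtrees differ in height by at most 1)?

Tree (level-order array): [21, 7, 36, 2, 13, 34, 45, 1, 4, 12, None, 25, None, 41]
Definition: a tree is height-balanced if, at every node, |h(left) - h(right)| <= 1 (empty subtree has height -1).
Bottom-up per-node check:
  node 1: h_left=-1, h_right=-1, diff=0 [OK], height=0
  node 4: h_left=-1, h_right=-1, diff=0 [OK], height=0
  node 2: h_left=0, h_right=0, diff=0 [OK], height=1
  node 12: h_left=-1, h_right=-1, diff=0 [OK], height=0
  node 13: h_left=0, h_right=-1, diff=1 [OK], height=1
  node 7: h_left=1, h_right=1, diff=0 [OK], height=2
  node 25: h_left=-1, h_right=-1, diff=0 [OK], height=0
  node 34: h_left=0, h_right=-1, diff=1 [OK], height=1
  node 41: h_left=-1, h_right=-1, diff=0 [OK], height=0
  node 45: h_left=0, h_right=-1, diff=1 [OK], height=1
  node 36: h_left=1, h_right=1, diff=0 [OK], height=2
  node 21: h_left=2, h_right=2, diff=0 [OK], height=3
All nodes satisfy the balance condition.
Result: Balanced


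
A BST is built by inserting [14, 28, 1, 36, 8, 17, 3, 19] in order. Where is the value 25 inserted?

Starting tree (level order): [14, 1, 28, None, 8, 17, 36, 3, None, None, 19]
Insertion path: 14 -> 28 -> 17 -> 19
Result: insert 25 as right child of 19
Final tree (level order): [14, 1, 28, None, 8, 17, 36, 3, None, None, 19, None, None, None, None, None, 25]


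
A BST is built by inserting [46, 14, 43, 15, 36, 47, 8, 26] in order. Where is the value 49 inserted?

Starting tree (level order): [46, 14, 47, 8, 43, None, None, None, None, 15, None, None, 36, 26]
Insertion path: 46 -> 47
Result: insert 49 as right child of 47
Final tree (level order): [46, 14, 47, 8, 43, None, 49, None, None, 15, None, None, None, None, 36, 26]


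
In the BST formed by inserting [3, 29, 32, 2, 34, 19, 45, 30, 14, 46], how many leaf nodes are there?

Tree built from: [3, 29, 32, 2, 34, 19, 45, 30, 14, 46]
Tree (level-order array): [3, 2, 29, None, None, 19, 32, 14, None, 30, 34, None, None, None, None, None, 45, None, 46]
Rule: A leaf has 0 children.
Per-node child counts:
  node 3: 2 child(ren)
  node 2: 0 child(ren)
  node 29: 2 child(ren)
  node 19: 1 child(ren)
  node 14: 0 child(ren)
  node 32: 2 child(ren)
  node 30: 0 child(ren)
  node 34: 1 child(ren)
  node 45: 1 child(ren)
  node 46: 0 child(ren)
Matching nodes: [2, 14, 30, 46]
Count of leaf nodes: 4


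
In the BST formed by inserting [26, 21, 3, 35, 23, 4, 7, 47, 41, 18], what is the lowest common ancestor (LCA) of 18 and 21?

Tree insertion order: [26, 21, 3, 35, 23, 4, 7, 47, 41, 18]
Tree (level-order array): [26, 21, 35, 3, 23, None, 47, None, 4, None, None, 41, None, None, 7, None, None, None, 18]
In a BST, the LCA of p=18, q=21 is the first node v on the
root-to-leaf path with p <= v <= q (go left if both < v, right if both > v).
Walk from root:
  at 26: both 18 and 21 < 26, go left
  at 21: 18 <= 21 <= 21, this is the LCA
LCA = 21


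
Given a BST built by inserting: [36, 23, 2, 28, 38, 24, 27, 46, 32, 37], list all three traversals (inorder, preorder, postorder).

Tree insertion order: [36, 23, 2, 28, 38, 24, 27, 46, 32, 37]
Tree (level-order array): [36, 23, 38, 2, 28, 37, 46, None, None, 24, 32, None, None, None, None, None, 27]
Inorder (L, root, R): [2, 23, 24, 27, 28, 32, 36, 37, 38, 46]
Preorder (root, L, R): [36, 23, 2, 28, 24, 27, 32, 38, 37, 46]
Postorder (L, R, root): [2, 27, 24, 32, 28, 23, 37, 46, 38, 36]


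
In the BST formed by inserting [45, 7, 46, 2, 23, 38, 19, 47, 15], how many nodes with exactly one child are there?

Tree built from: [45, 7, 46, 2, 23, 38, 19, 47, 15]
Tree (level-order array): [45, 7, 46, 2, 23, None, 47, None, None, 19, 38, None, None, 15]
Rule: These are nodes with exactly 1 non-null child.
Per-node child counts:
  node 45: 2 child(ren)
  node 7: 2 child(ren)
  node 2: 0 child(ren)
  node 23: 2 child(ren)
  node 19: 1 child(ren)
  node 15: 0 child(ren)
  node 38: 0 child(ren)
  node 46: 1 child(ren)
  node 47: 0 child(ren)
Matching nodes: [19, 46]
Count of nodes with exactly one child: 2


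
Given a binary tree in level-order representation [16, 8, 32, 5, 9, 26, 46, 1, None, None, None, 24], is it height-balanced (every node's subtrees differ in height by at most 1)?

Tree (level-order array): [16, 8, 32, 5, 9, 26, 46, 1, None, None, None, 24]
Definition: a tree is height-balanced if, at every node, |h(left) - h(right)| <= 1 (empty subtree has height -1).
Bottom-up per-node check:
  node 1: h_left=-1, h_right=-1, diff=0 [OK], height=0
  node 5: h_left=0, h_right=-1, diff=1 [OK], height=1
  node 9: h_left=-1, h_right=-1, diff=0 [OK], height=0
  node 8: h_left=1, h_right=0, diff=1 [OK], height=2
  node 24: h_left=-1, h_right=-1, diff=0 [OK], height=0
  node 26: h_left=0, h_right=-1, diff=1 [OK], height=1
  node 46: h_left=-1, h_right=-1, diff=0 [OK], height=0
  node 32: h_left=1, h_right=0, diff=1 [OK], height=2
  node 16: h_left=2, h_right=2, diff=0 [OK], height=3
All nodes satisfy the balance condition.
Result: Balanced


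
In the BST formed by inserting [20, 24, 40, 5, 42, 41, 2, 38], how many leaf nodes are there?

Tree built from: [20, 24, 40, 5, 42, 41, 2, 38]
Tree (level-order array): [20, 5, 24, 2, None, None, 40, None, None, 38, 42, None, None, 41]
Rule: A leaf has 0 children.
Per-node child counts:
  node 20: 2 child(ren)
  node 5: 1 child(ren)
  node 2: 0 child(ren)
  node 24: 1 child(ren)
  node 40: 2 child(ren)
  node 38: 0 child(ren)
  node 42: 1 child(ren)
  node 41: 0 child(ren)
Matching nodes: [2, 38, 41]
Count of leaf nodes: 3


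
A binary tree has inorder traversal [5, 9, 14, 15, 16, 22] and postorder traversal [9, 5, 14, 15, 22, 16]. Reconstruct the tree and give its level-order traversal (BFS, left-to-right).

Inorder:   [5, 9, 14, 15, 16, 22]
Postorder: [9, 5, 14, 15, 22, 16]
Algorithm: postorder visits root last, so walk postorder right-to-left;
each value is the root of the current inorder slice — split it at that
value, recurse on the right subtree first, then the left.
Recursive splits:
  root=16; inorder splits into left=[5, 9, 14, 15], right=[22]
  root=22; inorder splits into left=[], right=[]
  root=15; inorder splits into left=[5, 9, 14], right=[]
  root=14; inorder splits into left=[5, 9], right=[]
  root=5; inorder splits into left=[], right=[9]
  root=9; inorder splits into left=[], right=[]
Reconstructed level-order: [16, 15, 22, 14, 5, 9]


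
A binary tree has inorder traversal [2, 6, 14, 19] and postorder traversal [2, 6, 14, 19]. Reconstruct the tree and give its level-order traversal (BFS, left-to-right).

Inorder:   [2, 6, 14, 19]
Postorder: [2, 6, 14, 19]
Algorithm: postorder visits root last, so walk postorder right-to-left;
each value is the root of the current inorder slice — split it at that
value, recurse on the right subtree first, then the left.
Recursive splits:
  root=19; inorder splits into left=[2, 6, 14], right=[]
  root=14; inorder splits into left=[2, 6], right=[]
  root=6; inorder splits into left=[2], right=[]
  root=2; inorder splits into left=[], right=[]
Reconstructed level-order: [19, 14, 6, 2]


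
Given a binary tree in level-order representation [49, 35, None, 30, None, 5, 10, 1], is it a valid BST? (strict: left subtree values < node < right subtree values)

Level-order array: [49, 35, None, 30, None, 5, 10, 1]
Validate using subtree bounds (lo, hi): at each node, require lo < value < hi,
then recurse left with hi=value and right with lo=value.
Preorder trace (stopping at first violation):
  at node 49 with bounds (-inf, +inf): OK
  at node 35 with bounds (-inf, 49): OK
  at node 30 with bounds (-inf, 35): OK
  at node 5 with bounds (-inf, 30): OK
  at node 1 with bounds (-inf, 5): OK
  at node 10 with bounds (30, 35): VIOLATION
Node 10 violates its bound: not (30 < 10 < 35).
Result: Not a valid BST


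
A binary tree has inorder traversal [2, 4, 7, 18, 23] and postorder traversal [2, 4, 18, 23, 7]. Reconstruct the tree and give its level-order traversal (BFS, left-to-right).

Inorder:   [2, 4, 7, 18, 23]
Postorder: [2, 4, 18, 23, 7]
Algorithm: postorder visits root last, so walk postorder right-to-left;
each value is the root of the current inorder slice — split it at that
value, recurse on the right subtree first, then the left.
Recursive splits:
  root=7; inorder splits into left=[2, 4], right=[18, 23]
  root=23; inorder splits into left=[18], right=[]
  root=18; inorder splits into left=[], right=[]
  root=4; inorder splits into left=[2], right=[]
  root=2; inorder splits into left=[], right=[]
Reconstructed level-order: [7, 4, 23, 2, 18]


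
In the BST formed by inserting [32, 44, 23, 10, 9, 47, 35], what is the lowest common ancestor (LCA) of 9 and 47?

Tree insertion order: [32, 44, 23, 10, 9, 47, 35]
Tree (level-order array): [32, 23, 44, 10, None, 35, 47, 9]
In a BST, the LCA of p=9, q=47 is the first node v on the
root-to-leaf path with p <= v <= q (go left if both < v, right if both > v).
Walk from root:
  at 32: 9 <= 32 <= 47, this is the LCA
LCA = 32


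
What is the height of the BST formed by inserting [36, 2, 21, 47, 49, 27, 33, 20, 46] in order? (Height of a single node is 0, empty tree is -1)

Insertion order: [36, 2, 21, 47, 49, 27, 33, 20, 46]
Tree (level-order array): [36, 2, 47, None, 21, 46, 49, 20, 27, None, None, None, None, None, None, None, 33]
Compute height bottom-up (empty subtree = -1):
  height(20) = 1 + max(-1, -1) = 0
  height(33) = 1 + max(-1, -1) = 0
  height(27) = 1 + max(-1, 0) = 1
  height(21) = 1 + max(0, 1) = 2
  height(2) = 1 + max(-1, 2) = 3
  height(46) = 1 + max(-1, -1) = 0
  height(49) = 1 + max(-1, -1) = 0
  height(47) = 1 + max(0, 0) = 1
  height(36) = 1 + max(3, 1) = 4
Height = 4


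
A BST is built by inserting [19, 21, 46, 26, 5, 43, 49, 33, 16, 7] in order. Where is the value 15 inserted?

Starting tree (level order): [19, 5, 21, None, 16, None, 46, 7, None, 26, 49, None, None, None, 43, None, None, 33]
Insertion path: 19 -> 5 -> 16 -> 7
Result: insert 15 as right child of 7
Final tree (level order): [19, 5, 21, None, 16, None, 46, 7, None, 26, 49, None, 15, None, 43, None, None, None, None, 33]


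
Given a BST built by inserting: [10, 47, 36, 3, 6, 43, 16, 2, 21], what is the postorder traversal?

Tree insertion order: [10, 47, 36, 3, 6, 43, 16, 2, 21]
Tree (level-order array): [10, 3, 47, 2, 6, 36, None, None, None, None, None, 16, 43, None, 21]
Postorder traversal: [2, 6, 3, 21, 16, 43, 36, 47, 10]


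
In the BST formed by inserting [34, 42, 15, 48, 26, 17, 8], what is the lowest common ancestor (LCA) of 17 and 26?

Tree insertion order: [34, 42, 15, 48, 26, 17, 8]
Tree (level-order array): [34, 15, 42, 8, 26, None, 48, None, None, 17]
In a BST, the LCA of p=17, q=26 is the first node v on the
root-to-leaf path with p <= v <= q (go left if both < v, right if both > v).
Walk from root:
  at 34: both 17 and 26 < 34, go left
  at 15: both 17 and 26 > 15, go right
  at 26: 17 <= 26 <= 26, this is the LCA
LCA = 26


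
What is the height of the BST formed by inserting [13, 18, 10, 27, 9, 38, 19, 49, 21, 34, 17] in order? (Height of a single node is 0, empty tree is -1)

Insertion order: [13, 18, 10, 27, 9, 38, 19, 49, 21, 34, 17]
Tree (level-order array): [13, 10, 18, 9, None, 17, 27, None, None, None, None, 19, 38, None, 21, 34, 49]
Compute height bottom-up (empty subtree = -1):
  height(9) = 1 + max(-1, -1) = 0
  height(10) = 1 + max(0, -1) = 1
  height(17) = 1 + max(-1, -1) = 0
  height(21) = 1 + max(-1, -1) = 0
  height(19) = 1 + max(-1, 0) = 1
  height(34) = 1 + max(-1, -1) = 0
  height(49) = 1 + max(-1, -1) = 0
  height(38) = 1 + max(0, 0) = 1
  height(27) = 1 + max(1, 1) = 2
  height(18) = 1 + max(0, 2) = 3
  height(13) = 1 + max(1, 3) = 4
Height = 4


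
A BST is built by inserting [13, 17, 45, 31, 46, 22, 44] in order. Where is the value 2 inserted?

Starting tree (level order): [13, None, 17, None, 45, 31, 46, 22, 44]
Insertion path: 13
Result: insert 2 as left child of 13
Final tree (level order): [13, 2, 17, None, None, None, 45, 31, 46, 22, 44]


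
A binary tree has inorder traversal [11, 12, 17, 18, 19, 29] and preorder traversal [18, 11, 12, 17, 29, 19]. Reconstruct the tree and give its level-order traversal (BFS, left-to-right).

Inorder:  [11, 12, 17, 18, 19, 29]
Preorder: [18, 11, 12, 17, 29, 19]
Algorithm: preorder visits root first, so consume preorder in order;
for each root, split the current inorder slice at that value into
left-subtree inorder and right-subtree inorder, then recurse.
Recursive splits:
  root=18; inorder splits into left=[11, 12, 17], right=[19, 29]
  root=11; inorder splits into left=[], right=[12, 17]
  root=12; inorder splits into left=[], right=[17]
  root=17; inorder splits into left=[], right=[]
  root=29; inorder splits into left=[19], right=[]
  root=19; inorder splits into left=[], right=[]
Reconstructed level-order: [18, 11, 29, 12, 19, 17]


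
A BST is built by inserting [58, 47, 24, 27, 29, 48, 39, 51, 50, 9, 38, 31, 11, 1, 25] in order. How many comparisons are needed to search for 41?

Search path for 41: 58 -> 47 -> 24 -> 27 -> 29 -> 39
Found: False
Comparisons: 6


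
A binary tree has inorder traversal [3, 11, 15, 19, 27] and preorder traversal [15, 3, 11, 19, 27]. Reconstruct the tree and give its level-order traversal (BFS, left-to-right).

Inorder:  [3, 11, 15, 19, 27]
Preorder: [15, 3, 11, 19, 27]
Algorithm: preorder visits root first, so consume preorder in order;
for each root, split the current inorder slice at that value into
left-subtree inorder and right-subtree inorder, then recurse.
Recursive splits:
  root=15; inorder splits into left=[3, 11], right=[19, 27]
  root=3; inorder splits into left=[], right=[11]
  root=11; inorder splits into left=[], right=[]
  root=19; inorder splits into left=[], right=[27]
  root=27; inorder splits into left=[], right=[]
Reconstructed level-order: [15, 3, 19, 11, 27]


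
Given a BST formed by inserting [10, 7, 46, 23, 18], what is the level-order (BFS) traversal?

Tree insertion order: [10, 7, 46, 23, 18]
Tree (level-order array): [10, 7, 46, None, None, 23, None, 18]
BFS from the root, enqueuing left then right child of each popped node:
  queue [10] -> pop 10, enqueue [7, 46], visited so far: [10]
  queue [7, 46] -> pop 7, enqueue [none], visited so far: [10, 7]
  queue [46] -> pop 46, enqueue [23], visited so far: [10, 7, 46]
  queue [23] -> pop 23, enqueue [18], visited so far: [10, 7, 46, 23]
  queue [18] -> pop 18, enqueue [none], visited so far: [10, 7, 46, 23, 18]
Result: [10, 7, 46, 23, 18]


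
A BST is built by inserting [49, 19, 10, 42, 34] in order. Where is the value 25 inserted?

Starting tree (level order): [49, 19, None, 10, 42, None, None, 34]
Insertion path: 49 -> 19 -> 42 -> 34
Result: insert 25 as left child of 34
Final tree (level order): [49, 19, None, 10, 42, None, None, 34, None, 25]


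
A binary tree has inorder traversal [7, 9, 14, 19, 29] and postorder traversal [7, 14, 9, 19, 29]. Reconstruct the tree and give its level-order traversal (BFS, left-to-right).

Inorder:   [7, 9, 14, 19, 29]
Postorder: [7, 14, 9, 19, 29]
Algorithm: postorder visits root last, so walk postorder right-to-left;
each value is the root of the current inorder slice — split it at that
value, recurse on the right subtree first, then the left.
Recursive splits:
  root=29; inorder splits into left=[7, 9, 14, 19], right=[]
  root=19; inorder splits into left=[7, 9, 14], right=[]
  root=9; inorder splits into left=[7], right=[14]
  root=14; inorder splits into left=[], right=[]
  root=7; inorder splits into left=[], right=[]
Reconstructed level-order: [29, 19, 9, 7, 14]


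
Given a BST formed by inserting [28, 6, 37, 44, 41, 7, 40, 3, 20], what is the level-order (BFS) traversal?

Tree insertion order: [28, 6, 37, 44, 41, 7, 40, 3, 20]
Tree (level-order array): [28, 6, 37, 3, 7, None, 44, None, None, None, 20, 41, None, None, None, 40]
BFS from the root, enqueuing left then right child of each popped node:
  queue [28] -> pop 28, enqueue [6, 37], visited so far: [28]
  queue [6, 37] -> pop 6, enqueue [3, 7], visited so far: [28, 6]
  queue [37, 3, 7] -> pop 37, enqueue [44], visited so far: [28, 6, 37]
  queue [3, 7, 44] -> pop 3, enqueue [none], visited so far: [28, 6, 37, 3]
  queue [7, 44] -> pop 7, enqueue [20], visited so far: [28, 6, 37, 3, 7]
  queue [44, 20] -> pop 44, enqueue [41], visited so far: [28, 6, 37, 3, 7, 44]
  queue [20, 41] -> pop 20, enqueue [none], visited so far: [28, 6, 37, 3, 7, 44, 20]
  queue [41] -> pop 41, enqueue [40], visited so far: [28, 6, 37, 3, 7, 44, 20, 41]
  queue [40] -> pop 40, enqueue [none], visited so far: [28, 6, 37, 3, 7, 44, 20, 41, 40]
Result: [28, 6, 37, 3, 7, 44, 20, 41, 40]


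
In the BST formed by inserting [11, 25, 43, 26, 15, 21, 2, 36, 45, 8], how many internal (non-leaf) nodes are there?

Tree built from: [11, 25, 43, 26, 15, 21, 2, 36, 45, 8]
Tree (level-order array): [11, 2, 25, None, 8, 15, 43, None, None, None, 21, 26, 45, None, None, None, 36]
Rule: An internal node has at least one child.
Per-node child counts:
  node 11: 2 child(ren)
  node 2: 1 child(ren)
  node 8: 0 child(ren)
  node 25: 2 child(ren)
  node 15: 1 child(ren)
  node 21: 0 child(ren)
  node 43: 2 child(ren)
  node 26: 1 child(ren)
  node 36: 0 child(ren)
  node 45: 0 child(ren)
Matching nodes: [11, 2, 25, 15, 43, 26]
Count of internal (non-leaf) nodes: 6


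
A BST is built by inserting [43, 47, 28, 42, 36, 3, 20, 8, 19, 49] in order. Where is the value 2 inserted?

Starting tree (level order): [43, 28, 47, 3, 42, None, 49, None, 20, 36, None, None, None, 8, None, None, None, None, 19]
Insertion path: 43 -> 28 -> 3
Result: insert 2 as left child of 3
Final tree (level order): [43, 28, 47, 3, 42, None, 49, 2, 20, 36, None, None, None, None, None, 8, None, None, None, None, 19]


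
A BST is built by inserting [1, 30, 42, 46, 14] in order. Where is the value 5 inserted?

Starting tree (level order): [1, None, 30, 14, 42, None, None, None, 46]
Insertion path: 1 -> 30 -> 14
Result: insert 5 as left child of 14
Final tree (level order): [1, None, 30, 14, 42, 5, None, None, 46]


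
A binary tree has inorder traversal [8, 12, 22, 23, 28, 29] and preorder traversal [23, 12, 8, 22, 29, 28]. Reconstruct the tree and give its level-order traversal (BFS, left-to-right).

Inorder:  [8, 12, 22, 23, 28, 29]
Preorder: [23, 12, 8, 22, 29, 28]
Algorithm: preorder visits root first, so consume preorder in order;
for each root, split the current inorder slice at that value into
left-subtree inorder and right-subtree inorder, then recurse.
Recursive splits:
  root=23; inorder splits into left=[8, 12, 22], right=[28, 29]
  root=12; inorder splits into left=[8], right=[22]
  root=8; inorder splits into left=[], right=[]
  root=22; inorder splits into left=[], right=[]
  root=29; inorder splits into left=[28], right=[]
  root=28; inorder splits into left=[], right=[]
Reconstructed level-order: [23, 12, 29, 8, 22, 28]


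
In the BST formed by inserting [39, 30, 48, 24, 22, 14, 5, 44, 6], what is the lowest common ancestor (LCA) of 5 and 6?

Tree insertion order: [39, 30, 48, 24, 22, 14, 5, 44, 6]
Tree (level-order array): [39, 30, 48, 24, None, 44, None, 22, None, None, None, 14, None, 5, None, None, 6]
In a BST, the LCA of p=5, q=6 is the first node v on the
root-to-leaf path with p <= v <= q (go left if both < v, right if both > v).
Walk from root:
  at 39: both 5 and 6 < 39, go left
  at 30: both 5 and 6 < 30, go left
  at 24: both 5 and 6 < 24, go left
  at 22: both 5 and 6 < 22, go left
  at 14: both 5 and 6 < 14, go left
  at 5: 5 <= 5 <= 6, this is the LCA
LCA = 5


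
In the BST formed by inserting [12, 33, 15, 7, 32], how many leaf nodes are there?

Tree built from: [12, 33, 15, 7, 32]
Tree (level-order array): [12, 7, 33, None, None, 15, None, None, 32]
Rule: A leaf has 0 children.
Per-node child counts:
  node 12: 2 child(ren)
  node 7: 0 child(ren)
  node 33: 1 child(ren)
  node 15: 1 child(ren)
  node 32: 0 child(ren)
Matching nodes: [7, 32]
Count of leaf nodes: 2


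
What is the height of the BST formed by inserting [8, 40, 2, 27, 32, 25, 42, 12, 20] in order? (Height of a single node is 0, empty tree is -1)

Insertion order: [8, 40, 2, 27, 32, 25, 42, 12, 20]
Tree (level-order array): [8, 2, 40, None, None, 27, 42, 25, 32, None, None, 12, None, None, None, None, 20]
Compute height bottom-up (empty subtree = -1):
  height(2) = 1 + max(-1, -1) = 0
  height(20) = 1 + max(-1, -1) = 0
  height(12) = 1 + max(-1, 0) = 1
  height(25) = 1 + max(1, -1) = 2
  height(32) = 1 + max(-1, -1) = 0
  height(27) = 1 + max(2, 0) = 3
  height(42) = 1 + max(-1, -1) = 0
  height(40) = 1 + max(3, 0) = 4
  height(8) = 1 + max(0, 4) = 5
Height = 5


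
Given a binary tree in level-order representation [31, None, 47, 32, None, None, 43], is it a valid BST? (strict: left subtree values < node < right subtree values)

Level-order array: [31, None, 47, 32, None, None, 43]
Validate using subtree bounds (lo, hi): at each node, require lo < value < hi,
then recurse left with hi=value and right with lo=value.
Preorder trace (stopping at first violation):
  at node 31 with bounds (-inf, +inf): OK
  at node 47 with bounds (31, +inf): OK
  at node 32 with bounds (31, 47): OK
  at node 43 with bounds (32, 47): OK
No violation found at any node.
Result: Valid BST


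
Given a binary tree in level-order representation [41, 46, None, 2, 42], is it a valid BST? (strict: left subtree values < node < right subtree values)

Level-order array: [41, 46, None, 2, 42]
Validate using subtree bounds (lo, hi): at each node, require lo < value < hi,
then recurse left with hi=value and right with lo=value.
Preorder trace (stopping at first violation):
  at node 41 with bounds (-inf, +inf): OK
  at node 46 with bounds (-inf, 41): VIOLATION
Node 46 violates its bound: not (-inf < 46 < 41).
Result: Not a valid BST


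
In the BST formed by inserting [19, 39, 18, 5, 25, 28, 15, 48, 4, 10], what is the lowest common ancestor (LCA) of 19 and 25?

Tree insertion order: [19, 39, 18, 5, 25, 28, 15, 48, 4, 10]
Tree (level-order array): [19, 18, 39, 5, None, 25, 48, 4, 15, None, 28, None, None, None, None, 10]
In a BST, the LCA of p=19, q=25 is the first node v on the
root-to-leaf path with p <= v <= q (go left if both < v, right if both > v).
Walk from root:
  at 19: 19 <= 19 <= 25, this is the LCA
LCA = 19


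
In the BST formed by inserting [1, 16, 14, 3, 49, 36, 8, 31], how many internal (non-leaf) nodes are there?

Tree built from: [1, 16, 14, 3, 49, 36, 8, 31]
Tree (level-order array): [1, None, 16, 14, 49, 3, None, 36, None, None, 8, 31]
Rule: An internal node has at least one child.
Per-node child counts:
  node 1: 1 child(ren)
  node 16: 2 child(ren)
  node 14: 1 child(ren)
  node 3: 1 child(ren)
  node 8: 0 child(ren)
  node 49: 1 child(ren)
  node 36: 1 child(ren)
  node 31: 0 child(ren)
Matching nodes: [1, 16, 14, 3, 49, 36]
Count of internal (non-leaf) nodes: 6


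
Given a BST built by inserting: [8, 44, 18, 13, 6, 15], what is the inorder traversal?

Tree insertion order: [8, 44, 18, 13, 6, 15]
Tree (level-order array): [8, 6, 44, None, None, 18, None, 13, None, None, 15]
Inorder traversal: [6, 8, 13, 15, 18, 44]


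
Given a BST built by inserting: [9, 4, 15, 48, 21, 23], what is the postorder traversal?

Tree insertion order: [9, 4, 15, 48, 21, 23]
Tree (level-order array): [9, 4, 15, None, None, None, 48, 21, None, None, 23]
Postorder traversal: [4, 23, 21, 48, 15, 9]


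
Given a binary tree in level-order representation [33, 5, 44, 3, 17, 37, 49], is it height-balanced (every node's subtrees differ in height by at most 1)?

Tree (level-order array): [33, 5, 44, 3, 17, 37, 49]
Definition: a tree is height-balanced if, at every node, |h(left) - h(right)| <= 1 (empty subtree has height -1).
Bottom-up per-node check:
  node 3: h_left=-1, h_right=-1, diff=0 [OK], height=0
  node 17: h_left=-1, h_right=-1, diff=0 [OK], height=0
  node 5: h_left=0, h_right=0, diff=0 [OK], height=1
  node 37: h_left=-1, h_right=-1, diff=0 [OK], height=0
  node 49: h_left=-1, h_right=-1, diff=0 [OK], height=0
  node 44: h_left=0, h_right=0, diff=0 [OK], height=1
  node 33: h_left=1, h_right=1, diff=0 [OK], height=2
All nodes satisfy the balance condition.
Result: Balanced


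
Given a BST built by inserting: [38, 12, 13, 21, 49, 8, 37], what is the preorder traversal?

Tree insertion order: [38, 12, 13, 21, 49, 8, 37]
Tree (level-order array): [38, 12, 49, 8, 13, None, None, None, None, None, 21, None, 37]
Preorder traversal: [38, 12, 8, 13, 21, 37, 49]


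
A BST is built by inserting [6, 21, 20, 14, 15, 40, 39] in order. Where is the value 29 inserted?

Starting tree (level order): [6, None, 21, 20, 40, 14, None, 39, None, None, 15]
Insertion path: 6 -> 21 -> 40 -> 39
Result: insert 29 as left child of 39
Final tree (level order): [6, None, 21, 20, 40, 14, None, 39, None, None, 15, 29]


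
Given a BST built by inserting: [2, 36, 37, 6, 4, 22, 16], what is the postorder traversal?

Tree insertion order: [2, 36, 37, 6, 4, 22, 16]
Tree (level-order array): [2, None, 36, 6, 37, 4, 22, None, None, None, None, 16]
Postorder traversal: [4, 16, 22, 6, 37, 36, 2]


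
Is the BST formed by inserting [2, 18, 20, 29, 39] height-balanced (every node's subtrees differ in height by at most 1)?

Tree (level-order array): [2, None, 18, None, 20, None, 29, None, 39]
Definition: a tree is height-balanced if, at every node, |h(left) - h(right)| <= 1 (empty subtree has height -1).
Bottom-up per-node check:
  node 39: h_left=-1, h_right=-1, diff=0 [OK], height=0
  node 29: h_left=-1, h_right=0, diff=1 [OK], height=1
  node 20: h_left=-1, h_right=1, diff=2 [FAIL (|-1-1|=2 > 1)], height=2
  node 18: h_left=-1, h_right=2, diff=3 [FAIL (|-1-2|=3 > 1)], height=3
  node 2: h_left=-1, h_right=3, diff=4 [FAIL (|-1-3|=4 > 1)], height=4
Node 20 violates the condition: |-1 - 1| = 2 > 1.
Result: Not balanced


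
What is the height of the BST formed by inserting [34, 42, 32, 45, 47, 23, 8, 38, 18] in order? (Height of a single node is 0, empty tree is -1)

Insertion order: [34, 42, 32, 45, 47, 23, 8, 38, 18]
Tree (level-order array): [34, 32, 42, 23, None, 38, 45, 8, None, None, None, None, 47, None, 18]
Compute height bottom-up (empty subtree = -1):
  height(18) = 1 + max(-1, -1) = 0
  height(8) = 1 + max(-1, 0) = 1
  height(23) = 1 + max(1, -1) = 2
  height(32) = 1 + max(2, -1) = 3
  height(38) = 1 + max(-1, -1) = 0
  height(47) = 1 + max(-1, -1) = 0
  height(45) = 1 + max(-1, 0) = 1
  height(42) = 1 + max(0, 1) = 2
  height(34) = 1 + max(3, 2) = 4
Height = 4


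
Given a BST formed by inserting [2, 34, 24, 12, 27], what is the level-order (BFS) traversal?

Tree insertion order: [2, 34, 24, 12, 27]
Tree (level-order array): [2, None, 34, 24, None, 12, 27]
BFS from the root, enqueuing left then right child of each popped node:
  queue [2] -> pop 2, enqueue [34], visited so far: [2]
  queue [34] -> pop 34, enqueue [24], visited so far: [2, 34]
  queue [24] -> pop 24, enqueue [12, 27], visited so far: [2, 34, 24]
  queue [12, 27] -> pop 12, enqueue [none], visited so far: [2, 34, 24, 12]
  queue [27] -> pop 27, enqueue [none], visited so far: [2, 34, 24, 12, 27]
Result: [2, 34, 24, 12, 27]


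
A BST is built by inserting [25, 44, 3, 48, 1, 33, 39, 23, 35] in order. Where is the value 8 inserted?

Starting tree (level order): [25, 3, 44, 1, 23, 33, 48, None, None, None, None, None, 39, None, None, 35]
Insertion path: 25 -> 3 -> 23
Result: insert 8 as left child of 23
Final tree (level order): [25, 3, 44, 1, 23, 33, 48, None, None, 8, None, None, 39, None, None, None, None, 35]


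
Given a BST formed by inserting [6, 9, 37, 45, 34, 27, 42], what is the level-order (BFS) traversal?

Tree insertion order: [6, 9, 37, 45, 34, 27, 42]
Tree (level-order array): [6, None, 9, None, 37, 34, 45, 27, None, 42]
BFS from the root, enqueuing left then right child of each popped node:
  queue [6] -> pop 6, enqueue [9], visited so far: [6]
  queue [9] -> pop 9, enqueue [37], visited so far: [6, 9]
  queue [37] -> pop 37, enqueue [34, 45], visited so far: [6, 9, 37]
  queue [34, 45] -> pop 34, enqueue [27], visited so far: [6, 9, 37, 34]
  queue [45, 27] -> pop 45, enqueue [42], visited so far: [6, 9, 37, 34, 45]
  queue [27, 42] -> pop 27, enqueue [none], visited so far: [6, 9, 37, 34, 45, 27]
  queue [42] -> pop 42, enqueue [none], visited so far: [6, 9, 37, 34, 45, 27, 42]
Result: [6, 9, 37, 34, 45, 27, 42]


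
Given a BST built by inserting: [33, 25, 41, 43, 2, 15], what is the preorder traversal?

Tree insertion order: [33, 25, 41, 43, 2, 15]
Tree (level-order array): [33, 25, 41, 2, None, None, 43, None, 15]
Preorder traversal: [33, 25, 2, 15, 41, 43]


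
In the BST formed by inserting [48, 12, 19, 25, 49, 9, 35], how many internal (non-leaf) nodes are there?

Tree built from: [48, 12, 19, 25, 49, 9, 35]
Tree (level-order array): [48, 12, 49, 9, 19, None, None, None, None, None, 25, None, 35]
Rule: An internal node has at least one child.
Per-node child counts:
  node 48: 2 child(ren)
  node 12: 2 child(ren)
  node 9: 0 child(ren)
  node 19: 1 child(ren)
  node 25: 1 child(ren)
  node 35: 0 child(ren)
  node 49: 0 child(ren)
Matching nodes: [48, 12, 19, 25]
Count of internal (non-leaf) nodes: 4


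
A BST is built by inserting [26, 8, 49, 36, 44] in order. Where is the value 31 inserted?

Starting tree (level order): [26, 8, 49, None, None, 36, None, None, 44]
Insertion path: 26 -> 49 -> 36
Result: insert 31 as left child of 36
Final tree (level order): [26, 8, 49, None, None, 36, None, 31, 44]


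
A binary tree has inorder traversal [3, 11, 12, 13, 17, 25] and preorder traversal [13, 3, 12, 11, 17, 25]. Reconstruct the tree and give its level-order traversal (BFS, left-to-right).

Inorder:  [3, 11, 12, 13, 17, 25]
Preorder: [13, 3, 12, 11, 17, 25]
Algorithm: preorder visits root first, so consume preorder in order;
for each root, split the current inorder slice at that value into
left-subtree inorder and right-subtree inorder, then recurse.
Recursive splits:
  root=13; inorder splits into left=[3, 11, 12], right=[17, 25]
  root=3; inorder splits into left=[], right=[11, 12]
  root=12; inorder splits into left=[11], right=[]
  root=11; inorder splits into left=[], right=[]
  root=17; inorder splits into left=[], right=[25]
  root=25; inorder splits into left=[], right=[]
Reconstructed level-order: [13, 3, 17, 12, 25, 11]


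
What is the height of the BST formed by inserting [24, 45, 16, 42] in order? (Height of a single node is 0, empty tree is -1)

Insertion order: [24, 45, 16, 42]
Tree (level-order array): [24, 16, 45, None, None, 42]
Compute height bottom-up (empty subtree = -1):
  height(16) = 1 + max(-1, -1) = 0
  height(42) = 1 + max(-1, -1) = 0
  height(45) = 1 + max(0, -1) = 1
  height(24) = 1 + max(0, 1) = 2
Height = 2


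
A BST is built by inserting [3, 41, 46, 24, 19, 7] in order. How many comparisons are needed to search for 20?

Search path for 20: 3 -> 41 -> 24 -> 19
Found: False
Comparisons: 4


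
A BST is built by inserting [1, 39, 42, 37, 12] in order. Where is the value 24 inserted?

Starting tree (level order): [1, None, 39, 37, 42, 12]
Insertion path: 1 -> 39 -> 37 -> 12
Result: insert 24 as right child of 12
Final tree (level order): [1, None, 39, 37, 42, 12, None, None, None, None, 24]


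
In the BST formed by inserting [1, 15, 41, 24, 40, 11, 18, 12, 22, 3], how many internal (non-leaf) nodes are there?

Tree built from: [1, 15, 41, 24, 40, 11, 18, 12, 22, 3]
Tree (level-order array): [1, None, 15, 11, 41, 3, 12, 24, None, None, None, None, None, 18, 40, None, 22]
Rule: An internal node has at least one child.
Per-node child counts:
  node 1: 1 child(ren)
  node 15: 2 child(ren)
  node 11: 2 child(ren)
  node 3: 0 child(ren)
  node 12: 0 child(ren)
  node 41: 1 child(ren)
  node 24: 2 child(ren)
  node 18: 1 child(ren)
  node 22: 0 child(ren)
  node 40: 0 child(ren)
Matching nodes: [1, 15, 11, 41, 24, 18]
Count of internal (non-leaf) nodes: 6


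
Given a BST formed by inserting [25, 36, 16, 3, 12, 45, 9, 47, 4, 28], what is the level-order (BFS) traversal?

Tree insertion order: [25, 36, 16, 3, 12, 45, 9, 47, 4, 28]
Tree (level-order array): [25, 16, 36, 3, None, 28, 45, None, 12, None, None, None, 47, 9, None, None, None, 4]
BFS from the root, enqueuing left then right child of each popped node:
  queue [25] -> pop 25, enqueue [16, 36], visited so far: [25]
  queue [16, 36] -> pop 16, enqueue [3], visited so far: [25, 16]
  queue [36, 3] -> pop 36, enqueue [28, 45], visited so far: [25, 16, 36]
  queue [3, 28, 45] -> pop 3, enqueue [12], visited so far: [25, 16, 36, 3]
  queue [28, 45, 12] -> pop 28, enqueue [none], visited so far: [25, 16, 36, 3, 28]
  queue [45, 12] -> pop 45, enqueue [47], visited so far: [25, 16, 36, 3, 28, 45]
  queue [12, 47] -> pop 12, enqueue [9], visited so far: [25, 16, 36, 3, 28, 45, 12]
  queue [47, 9] -> pop 47, enqueue [none], visited so far: [25, 16, 36, 3, 28, 45, 12, 47]
  queue [9] -> pop 9, enqueue [4], visited so far: [25, 16, 36, 3, 28, 45, 12, 47, 9]
  queue [4] -> pop 4, enqueue [none], visited so far: [25, 16, 36, 3, 28, 45, 12, 47, 9, 4]
Result: [25, 16, 36, 3, 28, 45, 12, 47, 9, 4]


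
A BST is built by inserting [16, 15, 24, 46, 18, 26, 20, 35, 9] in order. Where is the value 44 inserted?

Starting tree (level order): [16, 15, 24, 9, None, 18, 46, None, None, None, 20, 26, None, None, None, None, 35]
Insertion path: 16 -> 24 -> 46 -> 26 -> 35
Result: insert 44 as right child of 35
Final tree (level order): [16, 15, 24, 9, None, 18, 46, None, None, None, 20, 26, None, None, None, None, 35, None, 44]


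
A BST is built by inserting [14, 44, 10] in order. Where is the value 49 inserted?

Starting tree (level order): [14, 10, 44]
Insertion path: 14 -> 44
Result: insert 49 as right child of 44
Final tree (level order): [14, 10, 44, None, None, None, 49]


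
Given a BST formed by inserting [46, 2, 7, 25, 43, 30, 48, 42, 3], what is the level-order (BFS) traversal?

Tree insertion order: [46, 2, 7, 25, 43, 30, 48, 42, 3]
Tree (level-order array): [46, 2, 48, None, 7, None, None, 3, 25, None, None, None, 43, 30, None, None, 42]
BFS from the root, enqueuing left then right child of each popped node:
  queue [46] -> pop 46, enqueue [2, 48], visited so far: [46]
  queue [2, 48] -> pop 2, enqueue [7], visited so far: [46, 2]
  queue [48, 7] -> pop 48, enqueue [none], visited so far: [46, 2, 48]
  queue [7] -> pop 7, enqueue [3, 25], visited so far: [46, 2, 48, 7]
  queue [3, 25] -> pop 3, enqueue [none], visited so far: [46, 2, 48, 7, 3]
  queue [25] -> pop 25, enqueue [43], visited so far: [46, 2, 48, 7, 3, 25]
  queue [43] -> pop 43, enqueue [30], visited so far: [46, 2, 48, 7, 3, 25, 43]
  queue [30] -> pop 30, enqueue [42], visited so far: [46, 2, 48, 7, 3, 25, 43, 30]
  queue [42] -> pop 42, enqueue [none], visited so far: [46, 2, 48, 7, 3, 25, 43, 30, 42]
Result: [46, 2, 48, 7, 3, 25, 43, 30, 42]


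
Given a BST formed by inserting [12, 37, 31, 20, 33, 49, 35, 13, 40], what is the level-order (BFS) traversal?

Tree insertion order: [12, 37, 31, 20, 33, 49, 35, 13, 40]
Tree (level-order array): [12, None, 37, 31, 49, 20, 33, 40, None, 13, None, None, 35]
BFS from the root, enqueuing left then right child of each popped node:
  queue [12] -> pop 12, enqueue [37], visited so far: [12]
  queue [37] -> pop 37, enqueue [31, 49], visited so far: [12, 37]
  queue [31, 49] -> pop 31, enqueue [20, 33], visited so far: [12, 37, 31]
  queue [49, 20, 33] -> pop 49, enqueue [40], visited so far: [12, 37, 31, 49]
  queue [20, 33, 40] -> pop 20, enqueue [13], visited so far: [12, 37, 31, 49, 20]
  queue [33, 40, 13] -> pop 33, enqueue [35], visited so far: [12, 37, 31, 49, 20, 33]
  queue [40, 13, 35] -> pop 40, enqueue [none], visited so far: [12, 37, 31, 49, 20, 33, 40]
  queue [13, 35] -> pop 13, enqueue [none], visited so far: [12, 37, 31, 49, 20, 33, 40, 13]
  queue [35] -> pop 35, enqueue [none], visited so far: [12, 37, 31, 49, 20, 33, 40, 13, 35]
Result: [12, 37, 31, 49, 20, 33, 40, 13, 35]


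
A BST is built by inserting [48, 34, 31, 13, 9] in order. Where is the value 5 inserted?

Starting tree (level order): [48, 34, None, 31, None, 13, None, 9]
Insertion path: 48 -> 34 -> 31 -> 13 -> 9
Result: insert 5 as left child of 9
Final tree (level order): [48, 34, None, 31, None, 13, None, 9, None, 5]


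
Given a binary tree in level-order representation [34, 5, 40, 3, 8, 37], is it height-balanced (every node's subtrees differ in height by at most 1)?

Tree (level-order array): [34, 5, 40, 3, 8, 37]
Definition: a tree is height-balanced if, at every node, |h(left) - h(right)| <= 1 (empty subtree has height -1).
Bottom-up per-node check:
  node 3: h_left=-1, h_right=-1, diff=0 [OK], height=0
  node 8: h_left=-1, h_right=-1, diff=0 [OK], height=0
  node 5: h_left=0, h_right=0, diff=0 [OK], height=1
  node 37: h_left=-1, h_right=-1, diff=0 [OK], height=0
  node 40: h_left=0, h_right=-1, diff=1 [OK], height=1
  node 34: h_left=1, h_right=1, diff=0 [OK], height=2
All nodes satisfy the balance condition.
Result: Balanced


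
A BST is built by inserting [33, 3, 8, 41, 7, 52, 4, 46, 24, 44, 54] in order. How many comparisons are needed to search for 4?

Search path for 4: 33 -> 3 -> 8 -> 7 -> 4
Found: True
Comparisons: 5


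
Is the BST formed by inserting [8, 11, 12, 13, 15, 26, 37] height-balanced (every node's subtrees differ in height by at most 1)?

Tree (level-order array): [8, None, 11, None, 12, None, 13, None, 15, None, 26, None, 37]
Definition: a tree is height-balanced if, at every node, |h(left) - h(right)| <= 1 (empty subtree has height -1).
Bottom-up per-node check:
  node 37: h_left=-1, h_right=-1, diff=0 [OK], height=0
  node 26: h_left=-1, h_right=0, diff=1 [OK], height=1
  node 15: h_left=-1, h_right=1, diff=2 [FAIL (|-1-1|=2 > 1)], height=2
  node 13: h_left=-1, h_right=2, diff=3 [FAIL (|-1-2|=3 > 1)], height=3
  node 12: h_left=-1, h_right=3, diff=4 [FAIL (|-1-3|=4 > 1)], height=4
  node 11: h_left=-1, h_right=4, diff=5 [FAIL (|-1-4|=5 > 1)], height=5
  node 8: h_left=-1, h_right=5, diff=6 [FAIL (|-1-5|=6 > 1)], height=6
Node 15 violates the condition: |-1 - 1| = 2 > 1.
Result: Not balanced


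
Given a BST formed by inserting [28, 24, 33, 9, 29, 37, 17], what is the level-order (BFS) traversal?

Tree insertion order: [28, 24, 33, 9, 29, 37, 17]
Tree (level-order array): [28, 24, 33, 9, None, 29, 37, None, 17]
BFS from the root, enqueuing left then right child of each popped node:
  queue [28] -> pop 28, enqueue [24, 33], visited so far: [28]
  queue [24, 33] -> pop 24, enqueue [9], visited so far: [28, 24]
  queue [33, 9] -> pop 33, enqueue [29, 37], visited so far: [28, 24, 33]
  queue [9, 29, 37] -> pop 9, enqueue [17], visited so far: [28, 24, 33, 9]
  queue [29, 37, 17] -> pop 29, enqueue [none], visited so far: [28, 24, 33, 9, 29]
  queue [37, 17] -> pop 37, enqueue [none], visited so far: [28, 24, 33, 9, 29, 37]
  queue [17] -> pop 17, enqueue [none], visited so far: [28, 24, 33, 9, 29, 37, 17]
Result: [28, 24, 33, 9, 29, 37, 17]


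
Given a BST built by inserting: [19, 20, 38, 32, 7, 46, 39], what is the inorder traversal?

Tree insertion order: [19, 20, 38, 32, 7, 46, 39]
Tree (level-order array): [19, 7, 20, None, None, None, 38, 32, 46, None, None, 39]
Inorder traversal: [7, 19, 20, 32, 38, 39, 46]


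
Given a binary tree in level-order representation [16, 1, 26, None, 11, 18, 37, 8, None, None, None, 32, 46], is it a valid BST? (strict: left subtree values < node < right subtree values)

Level-order array: [16, 1, 26, None, 11, 18, 37, 8, None, None, None, 32, 46]
Validate using subtree bounds (lo, hi): at each node, require lo < value < hi,
then recurse left with hi=value and right with lo=value.
Preorder trace (stopping at first violation):
  at node 16 with bounds (-inf, +inf): OK
  at node 1 with bounds (-inf, 16): OK
  at node 11 with bounds (1, 16): OK
  at node 8 with bounds (1, 11): OK
  at node 26 with bounds (16, +inf): OK
  at node 18 with bounds (16, 26): OK
  at node 37 with bounds (26, +inf): OK
  at node 32 with bounds (26, 37): OK
  at node 46 with bounds (37, +inf): OK
No violation found at any node.
Result: Valid BST
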